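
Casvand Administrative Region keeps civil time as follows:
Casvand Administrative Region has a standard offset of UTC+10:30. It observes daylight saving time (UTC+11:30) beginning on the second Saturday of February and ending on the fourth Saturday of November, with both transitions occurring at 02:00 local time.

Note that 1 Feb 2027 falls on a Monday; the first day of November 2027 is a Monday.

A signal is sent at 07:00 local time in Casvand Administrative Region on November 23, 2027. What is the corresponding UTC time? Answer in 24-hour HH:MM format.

19:30

1 February 2027 is a Monday, so the first Saturday is February 6 and the second is February 13.
1 November 2027 is a Monday, so the first Saturday is November 6 and the fourth is November 27.
Daylight saving runs 13 February – 27 November; November 23, 2027 is inside that window, so Casvand Administrative Region is at UTC+11:30.
07:00 local − 11h30m = 19:30 UTC (rolling into the previous day, 22 November 2027).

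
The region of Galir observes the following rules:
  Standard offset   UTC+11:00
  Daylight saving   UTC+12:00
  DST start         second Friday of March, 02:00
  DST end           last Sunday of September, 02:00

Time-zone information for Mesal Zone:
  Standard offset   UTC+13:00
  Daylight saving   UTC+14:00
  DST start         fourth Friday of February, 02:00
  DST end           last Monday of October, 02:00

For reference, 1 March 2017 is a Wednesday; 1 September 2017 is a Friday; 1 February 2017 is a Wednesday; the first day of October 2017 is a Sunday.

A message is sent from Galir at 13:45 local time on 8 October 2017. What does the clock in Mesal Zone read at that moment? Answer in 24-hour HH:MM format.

16:45

1 March 2017 is a Wednesday, so the first Friday is March 3 and the second is March 10.
1 September 2017 is a Friday, so Sundays fall on 3, 10, 17, 24; the last is September 24.
Daylight saving runs 10 March – 24 September; 8 October 2017 is outside that window, so Galir is on standard time at UTC+11:00.
13:45 Galir − 11h = 02:45 UTC.
1 February 2017 is a Wednesday, so the first Friday is February 3 and the fourth is February 24.
1 October 2017 is a Sunday, so Mondays fall on 2, 9, 16, 23, 30; the last is October 30.
At the standard offset (UTC+13:00), 02:45 UTC + 13h = 15:45 Mesal Zone standard time.
The standard-time date in Mesal Zone, 8 October 2017, lies within the daylight-saving period (24 February – 30 October), so Mesal Zone is on daylight time, UTC+14:00.
02:45 UTC + 14h = 16:45 Mesal Zone.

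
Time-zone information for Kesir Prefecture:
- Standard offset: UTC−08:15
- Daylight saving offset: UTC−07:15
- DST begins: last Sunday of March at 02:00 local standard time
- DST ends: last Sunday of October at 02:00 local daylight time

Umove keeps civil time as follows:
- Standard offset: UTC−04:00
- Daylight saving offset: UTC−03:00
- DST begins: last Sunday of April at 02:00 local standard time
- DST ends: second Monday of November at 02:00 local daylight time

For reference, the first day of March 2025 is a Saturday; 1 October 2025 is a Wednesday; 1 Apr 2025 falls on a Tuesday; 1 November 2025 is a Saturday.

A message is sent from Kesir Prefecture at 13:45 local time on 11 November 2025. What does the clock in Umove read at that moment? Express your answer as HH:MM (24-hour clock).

18:00

1 March 2025 is a Saturday, so Sundays fall on 2, 9, 16, 23, 30; the last is March 30.
1 October 2025 is a Wednesday, so Sundays fall on 5, 12, 19, 26; the last is October 26.
11 November 2025 is outside the daylight-saving period (30 March – 26 October), so Kesir Prefecture is on standard time, UTC−08:15.
13:45 Kesir Prefecture + 8h15m = 22:00 UTC.
1 April 2025 is a Tuesday, so Sundays fall on 6, 13, 20, 27; the last is April 27.
1 November 2025 is a Saturday, so the first Monday is November 3 and the second is November 10.
At the standard offset (UTC−04:00), 22:00 UTC − 4h = 18:00 Umove standard time.
The standard-time date in Umove, 11 November 2025, is outside the daylight-saving period (27 April – 10 November), so Umove is on standard time, UTC−04:00.
22:00 UTC − 4h = 18:00 Umove.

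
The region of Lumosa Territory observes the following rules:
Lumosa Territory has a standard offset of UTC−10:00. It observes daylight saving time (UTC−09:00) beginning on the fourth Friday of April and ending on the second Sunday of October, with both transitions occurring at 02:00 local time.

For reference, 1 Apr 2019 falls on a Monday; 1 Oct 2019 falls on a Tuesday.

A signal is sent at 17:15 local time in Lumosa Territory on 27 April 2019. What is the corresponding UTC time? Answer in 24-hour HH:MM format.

1 April 2019 is a Monday, so the first Friday is April 5 and the fourth is April 26.
1 October 2019 is a Tuesday, so the first Sunday is October 6 and the second is October 13.
Daylight saving runs 26 April – 13 October; 27 April 2019 is inside that window, so Lumosa Territory is at UTC−09:00.
17:15 local + 9h = 02:15 UTC (rolling into the next day, 28 April 2019).

02:15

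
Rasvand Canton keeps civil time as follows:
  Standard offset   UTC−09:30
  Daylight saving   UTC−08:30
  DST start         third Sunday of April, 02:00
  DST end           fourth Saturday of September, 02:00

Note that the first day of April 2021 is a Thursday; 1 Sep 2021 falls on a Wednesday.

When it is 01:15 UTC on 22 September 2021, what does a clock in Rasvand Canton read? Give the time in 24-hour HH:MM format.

1 April 2021 is a Thursday, so the first Sunday is April 4 and the third is April 18.
1 September 2021 is a Wednesday, so the first Saturday is September 4 and the fourth is September 25.
At the standard offset (UTC−09:30), 01:15 UTC − 9h30m = 15:45 Rasvand Canton standard time (rolling into the previous day, 21 September 2021).
The standard-time date in Rasvand Canton, 21 September 2021, falls between 18 April and 25 September, so daylight saving is in effect and Rasvand Canton is at UTC−08:30.
01:15 UTC − 8h30m = 16:45 local (rolling into the previous day, 21 September 2021).

16:45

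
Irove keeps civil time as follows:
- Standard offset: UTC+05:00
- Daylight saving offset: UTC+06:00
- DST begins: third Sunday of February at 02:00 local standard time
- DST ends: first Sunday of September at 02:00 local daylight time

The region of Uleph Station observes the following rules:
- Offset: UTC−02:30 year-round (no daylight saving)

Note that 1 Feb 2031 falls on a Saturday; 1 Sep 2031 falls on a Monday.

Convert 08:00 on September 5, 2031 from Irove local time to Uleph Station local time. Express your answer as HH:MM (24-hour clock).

23:30

1 February 2031 is a Saturday, so the first Sunday is February 2 and the third is February 16.
1 September 2031 is a Monday, so the first Sunday is September 7.
September 5, 2031 lies within the daylight-saving period (16 February – 7 September), so Irove is on daylight time, UTC+06:00.
08:00 Irove − 6h = 02:00 UTC.
Uleph Station stays on UTC−02:30 all year.
02:00 UTC − 2h30m = 23:30 Uleph Station (rolling into the previous day, 4 September 2031).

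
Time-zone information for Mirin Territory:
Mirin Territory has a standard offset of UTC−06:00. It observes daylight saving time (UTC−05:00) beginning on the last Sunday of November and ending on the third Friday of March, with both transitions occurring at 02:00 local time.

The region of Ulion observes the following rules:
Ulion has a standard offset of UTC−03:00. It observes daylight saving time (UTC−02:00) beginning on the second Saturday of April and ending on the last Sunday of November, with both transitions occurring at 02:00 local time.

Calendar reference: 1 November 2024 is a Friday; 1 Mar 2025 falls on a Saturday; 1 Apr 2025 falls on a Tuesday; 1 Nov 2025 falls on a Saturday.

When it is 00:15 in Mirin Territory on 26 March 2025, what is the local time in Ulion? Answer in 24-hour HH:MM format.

1 November 2024 is a Friday, so Sundays fall on 3, 10, 17, 24; the last is November 24.
1 March 2025 is a Saturday, so the first Friday is March 7 and the third is March 21.
26 March 2025 is outside the daylight-saving period (24 November 2024 – 21 March 2025), so Mirin Territory is on standard time, UTC−06:00.
00:15 Mirin Territory + 6h = 06:15 UTC.
1 April 2025 is a Tuesday, so the first Saturday is April 5 and the second is April 12.
1 November 2025 is a Saturday, so Sundays fall on 2, 9, 16, 23, 30; the last is November 30.
At the standard offset (UTC−03:00), 06:15 UTC − 3h = 03:15 Ulion standard time.
The standard-time date in Ulion, 26 March 2025, is outside the daylight-saving period (12 April – 30 November), so Ulion is on standard time, UTC−03:00.
06:15 UTC − 3h = 03:15 Ulion.

03:15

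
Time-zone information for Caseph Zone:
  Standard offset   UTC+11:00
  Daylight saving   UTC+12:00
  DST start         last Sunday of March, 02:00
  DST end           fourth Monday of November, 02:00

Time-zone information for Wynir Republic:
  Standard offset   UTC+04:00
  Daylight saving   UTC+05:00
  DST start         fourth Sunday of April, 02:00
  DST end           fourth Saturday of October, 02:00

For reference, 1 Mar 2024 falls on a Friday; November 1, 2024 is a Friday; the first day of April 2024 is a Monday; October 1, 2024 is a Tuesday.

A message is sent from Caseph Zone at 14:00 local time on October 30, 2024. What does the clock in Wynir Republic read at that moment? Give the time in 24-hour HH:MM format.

1 March 2024 is a Friday, so Sundays fall on 3, 10, 17, 24, 31; the last is March 31.
1 November 2024 is a Friday, so the first Monday is November 4 and the fourth is November 25.
October 30, 2024 lies within the daylight-saving period (31 March – 25 November), so Caseph Zone is on daylight time, UTC+12:00.
14:00 Caseph Zone − 12h = 02:00 UTC.
1 April 2024 is a Monday, so the first Sunday is April 7 and the fourth is April 28.
1 October 2024 is a Tuesday, so the first Saturday is October 5 and the fourth is October 26.
At the standard offset (UTC+04:00), 02:00 UTC + 4h = 06:00 Wynir Republic standard time.
The standard-time date in Wynir Republic, October 30, 2024, does not fall between 28 April and 26 October, so daylight saving is not in effect and Wynir Republic is at UTC+04:00.
02:00 UTC + 4h = 06:00 Wynir Republic.

06:00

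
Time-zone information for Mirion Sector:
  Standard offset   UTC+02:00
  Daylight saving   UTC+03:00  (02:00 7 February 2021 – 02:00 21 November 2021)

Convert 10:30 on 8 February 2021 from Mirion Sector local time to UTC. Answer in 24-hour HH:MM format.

07:30

8 February 2021 falls between 7 February and 21 November, so daylight saving is in effect and Mirion Sector is at UTC+03:00.
10:30 local − 3h = 07:30 UTC.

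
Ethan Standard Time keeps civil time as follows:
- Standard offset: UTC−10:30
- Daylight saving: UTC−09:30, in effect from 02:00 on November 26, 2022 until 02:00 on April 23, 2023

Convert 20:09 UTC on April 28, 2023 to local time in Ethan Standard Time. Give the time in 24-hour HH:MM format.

At the standard offset (UTC−10:30), 20:09 UTC − 10h30m = 09:39 Ethan Standard Time standard time.
Daylight saving runs 26 November 2022 – 23 April 2023; the standard-time date in Ethan Standard Time, April 28, 2023, is outside that window, so Ethan Standard Time is on standard time at UTC−10:30.
20:09 UTC − 10h30m = 09:39 local.

09:39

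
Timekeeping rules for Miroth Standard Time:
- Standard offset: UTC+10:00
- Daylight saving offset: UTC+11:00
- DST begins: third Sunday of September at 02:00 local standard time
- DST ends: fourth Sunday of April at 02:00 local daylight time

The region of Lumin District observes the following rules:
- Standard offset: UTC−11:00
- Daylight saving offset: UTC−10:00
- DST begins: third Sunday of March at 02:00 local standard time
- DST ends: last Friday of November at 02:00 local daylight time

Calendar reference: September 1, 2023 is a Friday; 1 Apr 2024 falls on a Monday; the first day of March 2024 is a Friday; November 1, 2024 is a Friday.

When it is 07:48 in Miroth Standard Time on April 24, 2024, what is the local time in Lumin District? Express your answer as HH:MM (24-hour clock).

1 September 2023 is a Friday, so the first Sunday is September 3 and the third is September 17.
1 April 2024 is a Monday, so the first Sunday is April 7 and the fourth is April 28.
Daylight saving runs 17 September 2023 – 28 April 2024; April 24, 2024 is inside that window, so Miroth Standard Time is at UTC+11:00.
07:48 Miroth Standard Time − 11h = 20:48 UTC (rolling into the previous day, 23 April 2024).
1 March 2024 is a Friday, so the first Sunday is March 3 and the third is March 17.
1 November 2024 is a Friday, so Fridays fall on 1, 8, 15, 22, 29; the last is November 29.
At the standard offset (UTC−11:00), 20:48 UTC − 11h = 09:48 Lumin District standard time.
The standard-time date in Lumin District, April 23, 2024, falls between 17 March and 29 November, so daylight saving is in effect and Lumin District is at UTC−10:00.
20:48 UTC − 10h = 10:48 Lumin District.

10:48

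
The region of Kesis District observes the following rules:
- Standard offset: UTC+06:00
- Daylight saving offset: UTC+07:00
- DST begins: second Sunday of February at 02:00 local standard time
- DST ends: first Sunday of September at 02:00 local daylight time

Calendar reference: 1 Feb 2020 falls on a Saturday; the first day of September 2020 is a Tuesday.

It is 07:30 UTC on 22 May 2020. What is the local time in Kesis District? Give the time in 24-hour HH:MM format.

14:30

1 February 2020 is a Saturday, so the first Sunday is February 2 and the second is February 9.
1 September 2020 is a Tuesday, so the first Sunday is September 6.
At the standard offset (UTC+06:00), 07:30 UTC + 6h = 13:30 Kesis District standard time.
The standard-time date in Kesis District, 22 May 2020, falls between 9 February and 6 September, so daylight saving is in effect and Kesis District is at UTC+07:00.
07:30 UTC + 7h = 14:30 local.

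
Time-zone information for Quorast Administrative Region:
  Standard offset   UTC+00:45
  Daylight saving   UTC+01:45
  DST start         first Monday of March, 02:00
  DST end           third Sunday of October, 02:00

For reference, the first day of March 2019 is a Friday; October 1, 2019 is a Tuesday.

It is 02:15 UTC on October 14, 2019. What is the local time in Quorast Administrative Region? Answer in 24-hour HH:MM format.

04:00

1 March 2019 is a Friday, so the first Monday is March 4.
1 October 2019 is a Tuesday, so the first Sunday is October 6 and the third is October 20.
At the standard offset (UTC+00:45), 02:15 UTC + 0h45m = 03:00 Quorast Administrative Region standard time.
Daylight saving runs 4 March – 20 October; the standard-time date in Quorast Administrative Region, October 14, 2019, is inside that window, so Quorast Administrative Region is at UTC+01:45.
02:15 UTC + 1h45m = 04:00 local.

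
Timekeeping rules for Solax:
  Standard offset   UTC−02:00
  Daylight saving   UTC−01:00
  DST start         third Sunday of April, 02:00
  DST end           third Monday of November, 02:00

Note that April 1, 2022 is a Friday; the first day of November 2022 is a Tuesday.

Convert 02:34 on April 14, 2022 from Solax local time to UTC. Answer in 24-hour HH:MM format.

04:34

1 April 2022 is a Friday, so the first Sunday is April 3 and the third is April 17.
1 November 2022 is a Tuesday, so the first Monday is November 7 and the third is November 21.
April 14, 2022 does not fall between 17 April and 21 November, so daylight saving is not in effect and Solax is at UTC−02:00.
02:34 local + 2h = 04:34 UTC.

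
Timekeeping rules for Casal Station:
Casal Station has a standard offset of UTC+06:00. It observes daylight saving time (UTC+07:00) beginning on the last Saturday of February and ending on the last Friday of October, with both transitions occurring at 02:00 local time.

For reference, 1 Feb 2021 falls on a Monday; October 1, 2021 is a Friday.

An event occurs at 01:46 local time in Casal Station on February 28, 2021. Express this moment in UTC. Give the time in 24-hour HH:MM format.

1 February 2021 is a Monday, so Saturdays fall on 6, 13, 20, 27; the last is February 27.
1 October 2021 is a Friday, so Fridays fall on 1, 8, 15, 22, 29; the last is October 29.
February 28, 2021 falls between 27 February and 29 October, so daylight saving is in effect and Casal Station is at UTC+07:00.
01:46 local − 7h = 18:46 UTC (rolling into the previous day, 27 February 2021).

18:46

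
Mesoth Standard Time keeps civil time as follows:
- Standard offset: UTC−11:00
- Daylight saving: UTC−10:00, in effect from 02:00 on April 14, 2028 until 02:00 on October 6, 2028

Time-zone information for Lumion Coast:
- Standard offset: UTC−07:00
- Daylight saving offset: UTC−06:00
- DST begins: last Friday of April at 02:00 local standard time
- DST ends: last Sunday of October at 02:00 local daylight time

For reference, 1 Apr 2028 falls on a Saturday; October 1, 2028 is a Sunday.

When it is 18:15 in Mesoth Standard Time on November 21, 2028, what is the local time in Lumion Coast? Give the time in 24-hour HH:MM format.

22:15

Daylight saving runs 14 April – 6 October; November 21, 2028 is outside that window, so Mesoth Standard Time is on standard time at UTC−11:00.
18:15 Mesoth Standard Time + 11h = 05:15 UTC (rolling into the next day, 22 November 2028).
1 April 2028 is a Saturday, so Fridays fall on 7, 14, 21, 28; the last is April 28.
1 October 2028 is a Sunday, so Sundays fall on 1, 8, 15, 22, 29; the last is October 29.
At the standard offset (UTC−07:00), 05:15 UTC − 7h = 22:15 Lumion Coast standard time (rolling into the previous day, 21 November 2028).
Daylight saving runs 28 April – 29 October; the standard-time date in Lumion Coast, November 21, 2028, is outside that window, so Lumion Coast is on standard time at UTC−07:00.
05:15 UTC − 7h = 22:15 Lumion Coast (rolling into the previous day, 21 November 2028).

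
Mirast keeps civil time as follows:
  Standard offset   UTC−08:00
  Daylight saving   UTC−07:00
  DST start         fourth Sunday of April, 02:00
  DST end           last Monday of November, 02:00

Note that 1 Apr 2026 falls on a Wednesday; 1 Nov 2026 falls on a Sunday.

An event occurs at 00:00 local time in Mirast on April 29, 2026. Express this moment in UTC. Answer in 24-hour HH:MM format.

1 April 2026 is a Wednesday, so the first Sunday is April 5 and the fourth is April 26.
1 November 2026 is a Sunday, so Mondays fall on 2, 9, 16, 23, 30; the last is November 30.
April 29, 2026 lies within the daylight-saving period (26 April – 30 November), so Mirast is on daylight time, UTC−07:00.
00:00 local + 7h = 07:00 UTC.

07:00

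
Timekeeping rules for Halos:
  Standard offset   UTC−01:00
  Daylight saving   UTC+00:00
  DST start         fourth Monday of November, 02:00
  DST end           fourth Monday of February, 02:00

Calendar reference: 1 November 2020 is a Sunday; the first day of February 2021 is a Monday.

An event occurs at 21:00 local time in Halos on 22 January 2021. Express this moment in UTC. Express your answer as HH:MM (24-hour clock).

1 November 2020 is a Sunday, so the first Monday is November 2 and the fourth is November 23.
1 February 2021 is a Monday, so the first Monday is February 1 and the fourth is February 22.
22 January 2021 lies within the daylight-saving period (23 November 2020 – 22 February 2021), so Halos is on daylight time, UTC+00:00.
21:00 local − 0h = 21:00 UTC.

21:00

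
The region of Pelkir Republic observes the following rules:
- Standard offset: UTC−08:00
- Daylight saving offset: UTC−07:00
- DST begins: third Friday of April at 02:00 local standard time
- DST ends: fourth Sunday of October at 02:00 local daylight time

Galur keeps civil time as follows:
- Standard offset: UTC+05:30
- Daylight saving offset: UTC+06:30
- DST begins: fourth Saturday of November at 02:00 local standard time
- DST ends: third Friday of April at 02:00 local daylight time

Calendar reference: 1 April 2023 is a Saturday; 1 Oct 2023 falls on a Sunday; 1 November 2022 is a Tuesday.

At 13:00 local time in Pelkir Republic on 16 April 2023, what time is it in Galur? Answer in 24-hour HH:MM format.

1 April 2023 is a Saturday, so the first Friday is April 7 and the third is April 21.
1 October 2023 is a Sunday, so the first Sunday is October 1 and the fourth is October 22.
Daylight saving runs 21 April – 22 October; 16 April 2023 is outside that window, so Pelkir Republic is on standard time at UTC−08:00.
13:00 Pelkir Republic + 8h = 21:00 UTC.
1 November 2022 is a Tuesday, so the first Saturday is November 5 and the fourth is November 26.
1 April 2023 is a Saturday, so the first Friday is April 7 and the third is April 21.
At the standard offset (UTC+05:30), 21:00 UTC + 5h30m = 02:30 Galur standard time (rolling into the next day, 17 April 2023).
The standard-time date in Galur, 17 April 2023, falls between 26 November 2022 and 21 April 2023, so daylight saving is in effect and Galur is at UTC+06:30.
21:00 UTC + 6h30m = 03:30 Galur (rolling into the next day, 17 April 2023).

03:30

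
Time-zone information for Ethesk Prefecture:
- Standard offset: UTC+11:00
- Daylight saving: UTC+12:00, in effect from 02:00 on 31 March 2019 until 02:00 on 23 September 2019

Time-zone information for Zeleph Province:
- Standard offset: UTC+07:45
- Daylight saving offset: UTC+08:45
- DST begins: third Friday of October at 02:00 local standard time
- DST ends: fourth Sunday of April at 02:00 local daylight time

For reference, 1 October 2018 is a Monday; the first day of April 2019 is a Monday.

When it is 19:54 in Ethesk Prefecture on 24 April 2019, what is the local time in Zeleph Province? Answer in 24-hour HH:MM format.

16:39

24 April 2019 falls between 31 March and 23 September, so daylight saving is in effect and Ethesk Prefecture is at UTC+12:00.
19:54 Ethesk Prefecture − 12h = 07:54 UTC.
1 October 2018 is a Monday, so the first Friday is October 5 and the third is October 19.
1 April 2019 is a Monday, so the first Sunday is April 7 and the fourth is April 28.
At the standard offset (UTC+07:45), 07:54 UTC + 7h45m = 15:39 Zeleph Province standard time.
Daylight saving runs 19 October 2018 – 28 April 2019; the standard-time date in Zeleph Province, 24 April 2019, is inside that window, so Zeleph Province is at UTC+08:45.
07:54 UTC + 8h45m = 16:39 Zeleph Province.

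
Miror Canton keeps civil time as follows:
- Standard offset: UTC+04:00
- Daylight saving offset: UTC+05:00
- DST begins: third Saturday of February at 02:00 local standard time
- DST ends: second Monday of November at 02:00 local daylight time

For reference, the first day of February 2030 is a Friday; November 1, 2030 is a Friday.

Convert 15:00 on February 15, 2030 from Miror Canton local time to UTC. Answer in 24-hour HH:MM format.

11:00

1 February 2030 is a Friday, so the first Saturday is February 2 and the third is February 16.
1 November 2030 is a Friday, so the first Monday is November 4 and the second is November 11.
February 15, 2030 is outside the daylight-saving period (16 February – 11 November), so Miror Canton is on standard time, UTC+04:00.
15:00 local − 4h = 11:00 UTC.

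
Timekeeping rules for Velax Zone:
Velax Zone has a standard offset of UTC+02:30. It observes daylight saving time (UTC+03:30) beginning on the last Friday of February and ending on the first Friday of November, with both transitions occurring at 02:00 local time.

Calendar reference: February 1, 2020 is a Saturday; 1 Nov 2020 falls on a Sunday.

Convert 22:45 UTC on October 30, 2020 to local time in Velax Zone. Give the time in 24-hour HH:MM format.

02:15

1 February 2020 is a Saturday, so Fridays fall on 7, 14, 21, 28; the last is February 28.
1 November 2020 is a Sunday, so the first Friday is November 6.
At the standard offset (UTC+02:30), 22:45 UTC + 2h30m = 01:15 Velax Zone standard time (rolling into the next day, 31 October 2020).
Daylight saving runs 28 February – 6 November; the standard-time date in Velax Zone, October 31, 2020, is inside that window, so Velax Zone is at UTC+03:30.
22:45 UTC + 3h30m = 02:15 local (rolling into the next day, 31 October 2020).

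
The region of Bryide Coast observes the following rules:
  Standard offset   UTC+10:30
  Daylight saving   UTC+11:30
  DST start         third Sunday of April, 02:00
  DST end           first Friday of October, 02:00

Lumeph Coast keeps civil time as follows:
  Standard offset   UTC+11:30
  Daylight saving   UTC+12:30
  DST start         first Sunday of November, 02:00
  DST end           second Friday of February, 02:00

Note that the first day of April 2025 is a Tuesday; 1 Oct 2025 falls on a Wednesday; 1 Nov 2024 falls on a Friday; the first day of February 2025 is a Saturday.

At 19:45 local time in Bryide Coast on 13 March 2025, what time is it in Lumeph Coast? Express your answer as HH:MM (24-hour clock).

1 April 2025 is a Tuesday, so the first Sunday is April 6 and the third is April 20.
1 October 2025 is a Wednesday, so the first Friday is October 3.
13 March 2025 does not fall between 20 April and 3 October, so daylight saving is not in effect and Bryide Coast is at UTC+10:30.
19:45 Bryide Coast − 10h30m = 09:15 UTC.
1 November 2024 is a Friday, so the first Sunday is November 3.
1 February 2025 is a Saturday, so the first Friday is February 7 and the second is February 14.
At the standard offset (UTC+11:30), 09:15 UTC + 11h30m = 20:45 Lumeph Coast standard time.
The standard-time date in Lumeph Coast, 13 March 2025, does not fall between 3 November 2024 and 14 February 2025, so daylight saving is not in effect and Lumeph Coast is at UTC+11:30.
09:15 UTC + 11h30m = 20:45 Lumeph Coast.

20:45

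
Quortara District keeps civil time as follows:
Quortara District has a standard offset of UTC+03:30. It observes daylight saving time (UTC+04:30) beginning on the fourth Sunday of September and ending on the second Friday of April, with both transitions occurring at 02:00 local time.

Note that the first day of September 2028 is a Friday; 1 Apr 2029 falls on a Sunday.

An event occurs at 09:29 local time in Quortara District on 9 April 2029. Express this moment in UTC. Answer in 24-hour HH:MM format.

04:59

1 September 2028 is a Friday, so the first Sunday is September 3 and the fourth is September 24.
1 April 2029 is a Sunday, so the first Friday is April 6 and the second is April 13.
9 April 2029 falls between 24 September 2028 and 13 April 2029, so daylight saving is in effect and Quortara District is at UTC+04:30.
09:29 local − 4h30m = 04:59 UTC.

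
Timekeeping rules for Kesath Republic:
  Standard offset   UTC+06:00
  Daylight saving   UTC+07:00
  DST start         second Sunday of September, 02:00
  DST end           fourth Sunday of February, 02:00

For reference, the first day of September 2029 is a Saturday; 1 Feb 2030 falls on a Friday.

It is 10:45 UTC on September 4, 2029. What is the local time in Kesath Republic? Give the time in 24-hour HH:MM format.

16:45

1 September 2029 is a Saturday, so the first Sunday is September 2 and the second is September 9.
1 February 2030 is a Friday, so the first Sunday is February 3 and the fourth is February 24.
At the standard offset (UTC+06:00), 10:45 UTC + 6h = 16:45 Kesath Republic standard time.
The standard-time date in Kesath Republic, September 4, 2029, is outside the daylight-saving period (9 September 2029 – 24 February 2030), so Kesath Republic is on standard time, UTC+06:00.
10:45 UTC + 6h = 16:45 local.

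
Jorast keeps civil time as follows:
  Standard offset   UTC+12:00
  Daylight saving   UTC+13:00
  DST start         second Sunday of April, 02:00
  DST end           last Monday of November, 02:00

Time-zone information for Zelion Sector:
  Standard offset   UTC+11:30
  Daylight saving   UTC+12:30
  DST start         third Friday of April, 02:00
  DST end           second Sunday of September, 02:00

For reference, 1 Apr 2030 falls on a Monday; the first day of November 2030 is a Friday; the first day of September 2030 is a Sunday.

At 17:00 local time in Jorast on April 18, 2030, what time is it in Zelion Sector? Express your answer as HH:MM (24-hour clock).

15:30

1 April 2030 is a Monday, so the first Sunday is April 7 and the second is April 14.
1 November 2030 is a Friday, so Mondays fall on 4, 11, 18, 25; the last is November 25.
April 18, 2030 lies within the daylight-saving period (14 April – 25 November), so Jorast is on daylight time, UTC+13:00.
17:00 Jorast − 13h = 04:00 UTC.
1 April 2030 is a Monday, so the first Friday is April 5 and the third is April 19.
1 September 2030 is a Sunday, so the first Sunday is September 1 and the second is September 8.
At the standard offset (UTC+11:30), 04:00 UTC + 11h30m = 15:30 Zelion Sector standard time.
The standard-time date in Zelion Sector, April 18, 2030, is outside the daylight-saving period (19 April – 8 September), so Zelion Sector is on standard time, UTC+11:30.
04:00 UTC + 11h30m = 15:30 Zelion Sector.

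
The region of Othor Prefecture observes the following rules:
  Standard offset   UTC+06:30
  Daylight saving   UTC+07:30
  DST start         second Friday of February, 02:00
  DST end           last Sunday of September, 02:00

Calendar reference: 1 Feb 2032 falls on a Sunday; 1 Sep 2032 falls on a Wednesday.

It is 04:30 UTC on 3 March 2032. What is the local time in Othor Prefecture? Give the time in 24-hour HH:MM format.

1 February 2032 is a Sunday, so the first Friday is February 6 and the second is February 13.
1 September 2032 is a Wednesday, so Sundays fall on 5, 12, 19, 26; the last is September 26.
At the standard offset (UTC+06:30), 04:30 UTC + 6h30m = 11:00 Othor Prefecture standard time.
Daylight saving runs 13 February – 26 September; the standard-time date in Othor Prefecture, 3 March 2032, is inside that window, so Othor Prefecture is at UTC+07:30.
04:30 UTC + 7h30m = 12:00 local.

12:00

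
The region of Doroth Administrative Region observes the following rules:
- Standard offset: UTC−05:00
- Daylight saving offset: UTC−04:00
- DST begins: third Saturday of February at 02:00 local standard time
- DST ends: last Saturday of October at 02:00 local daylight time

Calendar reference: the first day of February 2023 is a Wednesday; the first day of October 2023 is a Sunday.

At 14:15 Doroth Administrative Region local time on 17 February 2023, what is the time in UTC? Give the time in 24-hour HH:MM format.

1 February 2023 is a Wednesday, so the first Saturday is February 4 and the third is February 18.
1 October 2023 is a Sunday, so Saturdays fall on 7, 14, 21, 28; the last is October 28.
17 February 2023 does not fall between 18 February and 28 October, so daylight saving is not in effect and Doroth Administrative Region is at UTC−05:00.
14:15 local + 5h = 19:15 UTC.

19:15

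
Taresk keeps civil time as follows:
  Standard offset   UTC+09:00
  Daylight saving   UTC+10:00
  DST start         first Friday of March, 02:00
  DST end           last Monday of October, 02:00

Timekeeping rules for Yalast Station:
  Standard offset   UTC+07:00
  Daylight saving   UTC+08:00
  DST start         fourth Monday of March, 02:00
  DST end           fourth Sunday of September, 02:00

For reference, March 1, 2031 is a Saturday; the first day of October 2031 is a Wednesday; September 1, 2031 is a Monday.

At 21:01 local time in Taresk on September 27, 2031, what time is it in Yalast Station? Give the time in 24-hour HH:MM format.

1 March 2031 is a Saturday, so the first Friday is March 7.
1 October 2031 is a Wednesday, so Mondays fall on 6, 13, 20, 27; the last is October 27.
September 27, 2031 falls between 7 March and 27 October, so daylight saving is in effect and Taresk is at UTC+10:00.
21:01 Taresk − 10h = 11:01 UTC.
1 March 2031 is a Saturday, so the first Monday is March 3 and the fourth is March 24.
1 September 2031 is a Monday, so the first Sunday is September 7 and the fourth is September 28.
At the standard offset (UTC+07:00), 11:01 UTC + 7h = 18:01 Yalast Station standard time.
The standard-time date in Yalast Station, September 27, 2031, lies within the daylight-saving period (24 March – 28 September), so Yalast Station is on daylight time, UTC+08:00.
11:01 UTC + 8h = 19:01 Yalast Station.

19:01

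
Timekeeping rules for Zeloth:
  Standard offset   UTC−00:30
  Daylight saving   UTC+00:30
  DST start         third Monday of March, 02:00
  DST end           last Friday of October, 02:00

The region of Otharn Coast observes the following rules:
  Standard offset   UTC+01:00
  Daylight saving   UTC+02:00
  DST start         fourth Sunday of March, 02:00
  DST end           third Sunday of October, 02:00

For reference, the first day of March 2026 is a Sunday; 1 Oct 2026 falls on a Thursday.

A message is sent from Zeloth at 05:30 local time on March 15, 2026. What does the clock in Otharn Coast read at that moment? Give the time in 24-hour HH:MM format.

07:00

1 March 2026 is a Sunday, so the first Monday is March 2 and the third is March 16.
1 October 2026 is a Thursday, so Fridays fall on 2, 9, 16, 23, 30; the last is October 30.
Daylight saving runs 16 March – 30 October; March 15, 2026 is outside that window, so Zeloth is on standard time at UTC−00:30.
05:30 Zeloth + 0h30m = 06:00 UTC.
1 March 2026 is a Sunday, so the first Sunday is March 1 and the fourth is March 22.
1 October 2026 is a Thursday, so the first Sunday is October 4 and the third is October 18.
At the standard offset (UTC+01:00), 06:00 UTC + 1h = 07:00 Otharn Coast standard time.
The standard-time date in Otharn Coast, March 15, 2026, is outside the daylight-saving period (22 March – 18 October), so Otharn Coast is on standard time, UTC+01:00.
06:00 UTC + 1h = 07:00 Otharn Coast.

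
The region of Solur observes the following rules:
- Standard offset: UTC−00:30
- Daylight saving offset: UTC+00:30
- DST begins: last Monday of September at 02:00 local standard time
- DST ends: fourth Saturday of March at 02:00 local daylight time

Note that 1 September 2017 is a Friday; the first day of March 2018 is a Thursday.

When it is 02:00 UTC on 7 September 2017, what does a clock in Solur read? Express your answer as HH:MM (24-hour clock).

01:30

1 September 2017 is a Friday, so Mondays fall on 4, 11, 18, 25; the last is September 25.
1 March 2018 is a Thursday, so the first Saturday is March 3 and the fourth is March 24.
At the standard offset (UTC−00:30), 02:00 UTC − 0h30m = 01:30 Solur standard time.
The standard-time date in Solur, 7 September 2017, is outside the daylight-saving period (25 September 2017 – 24 March 2018), so Solur is on standard time, UTC−00:30.
02:00 UTC − 0h30m = 01:30 local.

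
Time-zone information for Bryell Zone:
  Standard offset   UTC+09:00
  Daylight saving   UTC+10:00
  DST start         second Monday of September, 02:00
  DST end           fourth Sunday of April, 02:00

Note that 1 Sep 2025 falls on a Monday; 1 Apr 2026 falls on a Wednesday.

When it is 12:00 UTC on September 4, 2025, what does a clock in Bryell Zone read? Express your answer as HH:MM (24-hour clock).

1 September 2025 is a Monday, so the first Monday is September 1 and the second is September 8.
1 April 2026 is a Wednesday, so the first Sunday is April 5 and the fourth is April 26.
At the standard offset (UTC+09:00), 12:00 UTC + 9h = 21:00 Bryell Zone standard time.
Daylight saving runs 8 September 2025 – 26 April 2026; the standard-time date in Bryell Zone, September 4, 2025, is outside that window, so Bryell Zone is on standard time at UTC+09:00.
12:00 UTC + 9h = 21:00 local.

21:00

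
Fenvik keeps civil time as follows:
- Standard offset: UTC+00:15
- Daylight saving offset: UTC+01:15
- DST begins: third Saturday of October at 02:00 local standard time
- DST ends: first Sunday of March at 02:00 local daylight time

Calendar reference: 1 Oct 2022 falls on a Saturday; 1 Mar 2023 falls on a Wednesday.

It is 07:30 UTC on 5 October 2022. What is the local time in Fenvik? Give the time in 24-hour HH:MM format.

07:45

1 October 2022 is a Saturday, so the first Saturday is October 1 and the third is October 15.
1 March 2023 is a Wednesday, so the first Sunday is March 5.
At the standard offset (UTC+00:15), 07:30 UTC + 0h15m = 07:45 Fenvik standard time.
The standard-time date in Fenvik, 5 October 2022, is outside the daylight-saving period (15 October 2022 – 5 March 2023), so Fenvik is on standard time, UTC+00:15.
07:30 UTC + 0h15m = 07:45 local.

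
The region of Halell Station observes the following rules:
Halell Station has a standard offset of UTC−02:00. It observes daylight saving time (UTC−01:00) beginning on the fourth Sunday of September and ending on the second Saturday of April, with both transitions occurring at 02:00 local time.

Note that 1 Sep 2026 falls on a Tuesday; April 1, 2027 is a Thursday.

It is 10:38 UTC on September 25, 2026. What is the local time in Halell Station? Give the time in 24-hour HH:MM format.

08:38

1 September 2026 is a Tuesday, so the first Sunday is September 6 and the fourth is September 27.
1 April 2027 is a Thursday, so the first Saturday is April 3 and the second is April 10.
At the standard offset (UTC−02:00), 10:38 UTC − 2h = 08:38 Halell Station standard time.
The standard-time date in Halell Station, September 25, 2026, is outside the daylight-saving period (27 September 2026 – 10 April 2027), so Halell Station is on standard time, UTC−02:00.
10:38 UTC − 2h = 08:38 local.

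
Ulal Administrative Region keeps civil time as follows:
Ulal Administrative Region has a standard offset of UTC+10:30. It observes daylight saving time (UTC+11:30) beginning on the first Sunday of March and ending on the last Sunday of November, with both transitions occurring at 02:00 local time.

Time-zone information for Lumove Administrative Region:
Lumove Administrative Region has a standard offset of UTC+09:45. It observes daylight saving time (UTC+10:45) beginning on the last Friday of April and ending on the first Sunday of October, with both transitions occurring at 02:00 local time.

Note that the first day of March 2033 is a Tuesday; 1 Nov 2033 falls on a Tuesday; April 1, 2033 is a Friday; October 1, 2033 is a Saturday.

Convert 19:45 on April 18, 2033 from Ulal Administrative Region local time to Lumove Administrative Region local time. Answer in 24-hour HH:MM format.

1 March 2033 is a Tuesday, so the first Sunday is March 6.
1 November 2033 is a Tuesday, so Sundays fall on 6, 13, 20, 27; the last is November 27.
Daylight saving runs 6 March – 27 November; April 18, 2033 is inside that window, so Ulal Administrative Region is at UTC+11:30.
19:45 Ulal Administrative Region − 11h30m = 08:15 UTC.
1 April 2033 is a Friday, so Fridays fall on 1, 8, 15, 22, 29; the last is April 29.
1 October 2033 is a Saturday, so the first Sunday is October 2.
At the standard offset (UTC+09:45), 08:15 UTC + 9h45m = 18:00 Lumove Administrative Region standard time.
Daylight saving runs 29 April – 2 October; the standard-time date in Lumove Administrative Region, April 18, 2033, is outside that window, so Lumove Administrative Region is on standard time at UTC+09:45.
08:15 UTC + 9h45m = 18:00 Lumove Administrative Region.

18:00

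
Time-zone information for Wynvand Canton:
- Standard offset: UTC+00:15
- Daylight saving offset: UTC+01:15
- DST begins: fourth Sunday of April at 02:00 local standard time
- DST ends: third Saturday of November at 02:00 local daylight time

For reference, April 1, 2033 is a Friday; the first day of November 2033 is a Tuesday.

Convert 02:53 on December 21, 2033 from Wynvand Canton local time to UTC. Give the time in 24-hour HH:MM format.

02:38

1 April 2033 is a Friday, so the first Sunday is April 3 and the fourth is April 24.
1 November 2033 is a Tuesday, so the first Saturday is November 5 and the third is November 19.
December 21, 2033 does not fall between 24 April and 19 November, so daylight saving is not in effect and Wynvand Canton is at UTC+00:15.
02:53 local − 0h15m = 02:38 UTC.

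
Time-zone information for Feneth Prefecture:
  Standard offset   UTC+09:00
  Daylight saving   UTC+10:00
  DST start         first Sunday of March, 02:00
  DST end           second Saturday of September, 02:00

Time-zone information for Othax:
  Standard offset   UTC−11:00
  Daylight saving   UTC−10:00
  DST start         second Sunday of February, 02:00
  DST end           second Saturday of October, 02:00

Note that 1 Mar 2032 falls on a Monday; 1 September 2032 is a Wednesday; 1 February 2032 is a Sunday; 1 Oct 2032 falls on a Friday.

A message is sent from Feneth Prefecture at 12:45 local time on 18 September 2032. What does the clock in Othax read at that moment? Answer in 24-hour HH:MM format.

1 March 2032 is a Monday, so the first Sunday is March 7.
1 September 2032 is a Wednesday, so the first Saturday is September 4 and the second is September 11.
18 September 2032 is outside the daylight-saving period (7 March – 11 September), so Feneth Prefecture is on standard time, UTC+09:00.
12:45 Feneth Prefecture − 9h = 03:45 UTC.
1 February 2032 is a Sunday, so the first Sunday is February 1 and the second is February 8.
1 October 2032 is a Friday, so the first Saturday is October 2 and the second is October 9.
At the standard offset (UTC−11:00), 03:45 UTC − 11h = 16:45 Othax standard time (rolling into the previous day, 17 September 2032).
The standard-time date in Othax, 17 September 2032, falls between 8 February and 9 October, so daylight saving is in effect and Othax is at UTC−10:00.
03:45 UTC − 10h = 17:45 Othax (rolling into the previous day, 17 September 2032).

17:45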